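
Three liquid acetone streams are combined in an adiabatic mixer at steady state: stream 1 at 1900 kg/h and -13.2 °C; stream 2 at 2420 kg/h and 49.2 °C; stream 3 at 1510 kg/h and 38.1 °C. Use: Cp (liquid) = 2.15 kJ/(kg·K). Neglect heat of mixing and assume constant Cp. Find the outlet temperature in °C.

T_out = 26.0 °C

Adiabatic, steady state ⇒ Σ ṁᵢCp,ᵢ(T_out − Tᵢ) = 0
Σ ṁᵢCp,ᵢTᵢ = 1900×2.15×-13.2 + 2420×2.15×49.2 + 1510×2.15×38.1 = 325760
Σ ṁᵢCp,ᵢ = 1900×2.15 + 2420×2.15 + 1510×2.15 = 12534
T_out = 325760 / 12534 = 25.989 °C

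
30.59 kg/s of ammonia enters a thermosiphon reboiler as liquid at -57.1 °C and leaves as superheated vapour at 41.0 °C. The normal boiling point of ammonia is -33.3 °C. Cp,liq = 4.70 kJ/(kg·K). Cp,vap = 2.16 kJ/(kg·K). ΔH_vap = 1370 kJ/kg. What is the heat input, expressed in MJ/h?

Q = 181000 MJ/h

liquid -57.1→-33.3 °C: 111.86 kJ/kg
vaporisation at -33.3 °C: 1370 kJ/kg
vapour -33.3→41.0 °C: 160.49 kJ/kg
Δh = 111.86 + 1370 + 160.49 = 1642.3 kJ/kg
Q = ṁ·Δh = 30.59 kg/s × 1642.3 kJ/kg = 50239 kJ/s
|Q| = 50239 kW = 180860 MJ/h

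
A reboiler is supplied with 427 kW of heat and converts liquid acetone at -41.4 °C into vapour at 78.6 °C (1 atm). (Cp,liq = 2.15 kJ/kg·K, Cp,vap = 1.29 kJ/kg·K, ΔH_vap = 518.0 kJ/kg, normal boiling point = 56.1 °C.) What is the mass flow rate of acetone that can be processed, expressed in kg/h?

Δh = 2.15×(56.1−-41.4) + 518.0 + 1.29×(78.6−56.1) = 756.65 kJ/kg
Q = 427 kW = 427 kJ/s = 1.5372e+06 kJ/h
ṁ = Q/Δh = 1.5372e+06 / 756.65 = 2031.6 kg/h

ṁ = 2030 kg/h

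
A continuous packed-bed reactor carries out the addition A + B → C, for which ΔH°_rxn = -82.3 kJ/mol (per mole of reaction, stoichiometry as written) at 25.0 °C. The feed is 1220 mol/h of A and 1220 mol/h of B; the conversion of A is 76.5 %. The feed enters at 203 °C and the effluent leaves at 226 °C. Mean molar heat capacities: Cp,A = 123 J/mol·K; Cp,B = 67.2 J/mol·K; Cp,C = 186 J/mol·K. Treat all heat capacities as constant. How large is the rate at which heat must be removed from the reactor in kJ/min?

Extent of reaction ξ = 0.765 × 1220 = 933.3 mol/h
Reaction term: ξ·ΔH°_rxn = 933.3 × -82.3 = -76811 kJ/h
Sensible, feed 203→25 °C: -41304 kJ/h
Outlet flows (mol/h): A 286.7, B 286.7, C 933.3
Sensible, products 25→226 °C: 45853 kJ/h
Q = ΔH = -72261 kJ/h = -20.073 kW
Heat removed = 1204.4 kJ/min

Q_out = 1200 kJ/min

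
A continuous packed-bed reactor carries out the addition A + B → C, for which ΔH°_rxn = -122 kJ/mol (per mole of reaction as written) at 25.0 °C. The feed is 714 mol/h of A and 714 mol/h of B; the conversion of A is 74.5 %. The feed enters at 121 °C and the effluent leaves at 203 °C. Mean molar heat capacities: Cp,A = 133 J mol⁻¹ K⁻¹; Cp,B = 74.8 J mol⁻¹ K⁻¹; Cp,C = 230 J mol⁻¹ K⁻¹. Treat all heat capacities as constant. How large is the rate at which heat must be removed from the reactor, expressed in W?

Extent of reaction ξ = 0.745 × 714 = 531.93 mol/h
Reaction term: ξ·ΔH°_rxn = 531.93 × -122 = -64895 kJ/h
Sensible, feed 121→25 °C: -14243 kJ/h
Outlet flows (mol/h): A 182.07, B 182.07, C 531.93
Sensible, products 25→203 °C: 28512 kJ/h
Q = ΔH = -50627 kJ/h = -14.063 kW
Heat removed = 14063 W

Q_out = 14100 W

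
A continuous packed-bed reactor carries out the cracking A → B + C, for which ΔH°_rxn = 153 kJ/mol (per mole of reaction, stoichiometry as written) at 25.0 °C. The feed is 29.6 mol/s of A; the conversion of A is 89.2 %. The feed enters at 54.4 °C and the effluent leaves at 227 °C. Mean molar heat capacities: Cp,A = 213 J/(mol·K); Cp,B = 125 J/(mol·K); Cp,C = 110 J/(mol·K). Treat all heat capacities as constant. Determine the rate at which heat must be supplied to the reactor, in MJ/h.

Q_in = 18900 MJ/h

Extent of reaction ξ = 0.892 × 29.6 = 26.403 mol/s
Reaction term: ξ·ΔH°_rxn = 26.403 × 153 = 4039.7 kJ/s
Sensible, feed 54.4→25 °C: -185.36 kJ/s
Outlet flows (mol/s): A 3.1968, B 26.403, C 26.403
Sensible, products 25→227 °C: 1390.9 kJ/s
Q = ΔH = 5245.2 kJ/s = 5245.2 kW
Heat supplied = 18883 MJ/h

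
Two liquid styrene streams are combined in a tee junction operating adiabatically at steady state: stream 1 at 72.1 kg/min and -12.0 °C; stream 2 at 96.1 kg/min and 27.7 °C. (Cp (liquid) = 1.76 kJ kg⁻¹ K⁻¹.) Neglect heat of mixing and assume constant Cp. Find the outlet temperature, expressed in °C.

T_out = 10.7 °C

Adiabatic, steady state ⇒ Σ ṁᵢCp,ᵢ(T_out − Tᵢ) = 0
T_out = Σ ṁᵢCp,ᵢTᵢ / Σ ṁᵢCp,ᵢ
      = 3162.3 / 296.03 = 10.682 °C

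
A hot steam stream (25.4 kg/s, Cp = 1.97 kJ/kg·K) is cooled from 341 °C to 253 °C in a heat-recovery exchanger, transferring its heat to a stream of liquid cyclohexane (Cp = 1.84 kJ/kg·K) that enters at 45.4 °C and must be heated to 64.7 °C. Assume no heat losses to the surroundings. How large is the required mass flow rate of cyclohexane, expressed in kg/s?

ṁ_c = 124 kg/s

Heat released by hot stream: Q = 25.4 × 1.97 × (341 − 253) = 4403.3 kJ/s
Energy balance on cold side (adiabatic exchanger): Q = ṁ_c·Cp_c·(T_c,out − T_c,in)
ṁ_c = 4403.3 / [1.84 × (64.7 − 45.4)] = 124 kg/s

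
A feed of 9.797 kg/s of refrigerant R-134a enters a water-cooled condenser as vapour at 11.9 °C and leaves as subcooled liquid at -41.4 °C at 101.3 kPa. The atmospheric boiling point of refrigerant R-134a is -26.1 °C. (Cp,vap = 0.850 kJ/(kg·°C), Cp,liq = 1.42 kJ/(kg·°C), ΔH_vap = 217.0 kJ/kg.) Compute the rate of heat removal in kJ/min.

Q_c = 159000 kJ/min

vapour 11.9→-26.1 °C: -32.3 kJ/kg
condensation at -26.1 °C: -217 kJ/kg
liquid -26.1→-41.4 °C: -21.726 kJ/kg
Δh = -32.3 + -217 + -21.726 = -271.03 kJ/kg
Q = ṁ·Δh = 9.797 kg/s × -271.03 kJ/kg = -2655.2 kJ/s
|Q| = 2655.2 kW = 159310 kJ/min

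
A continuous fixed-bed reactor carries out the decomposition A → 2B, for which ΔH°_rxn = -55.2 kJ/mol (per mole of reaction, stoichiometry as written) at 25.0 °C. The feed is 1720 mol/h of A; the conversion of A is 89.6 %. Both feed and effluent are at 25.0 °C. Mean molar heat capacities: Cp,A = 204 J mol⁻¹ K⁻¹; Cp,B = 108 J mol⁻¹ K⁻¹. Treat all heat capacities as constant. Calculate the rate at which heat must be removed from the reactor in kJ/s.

Extent of reaction ξ = 0.896 × 1720 = 1541.1 mol/h
Reaction term: ξ·ΔH°_rxn = 1541.1 × -55.2 = -85070 kJ/h
Q = ΔH = -85070 kJ/h = -23.631 kW
Heat removed = 23.631 kJ/s

Q_out = 23.6 kJ/s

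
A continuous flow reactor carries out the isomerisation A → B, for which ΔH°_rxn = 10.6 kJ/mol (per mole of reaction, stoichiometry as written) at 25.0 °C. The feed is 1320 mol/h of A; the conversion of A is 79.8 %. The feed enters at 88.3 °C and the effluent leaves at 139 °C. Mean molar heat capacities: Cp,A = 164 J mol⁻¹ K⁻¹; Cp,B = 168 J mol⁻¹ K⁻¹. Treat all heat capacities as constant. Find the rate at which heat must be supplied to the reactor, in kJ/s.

Extent of reaction ξ = 0.798 × 1320 = 1053.4 mol/h
Reaction term: ξ·ΔH°_rxn = 1053.4 × 10.6 = 11166 kJ/h
Sensible, feed 88.3→25 °C: -13703 kJ/h
Outlet flows (mol/h): A 266.64, B 1053.4
Sensible, products 25→139 °C: 25159 kJ/h
Q = ΔH = 22621 kJ/h = 6.2837 kW
Heat supplied = 6.2837 kJ/s

Q_in = 6.28 kJ/s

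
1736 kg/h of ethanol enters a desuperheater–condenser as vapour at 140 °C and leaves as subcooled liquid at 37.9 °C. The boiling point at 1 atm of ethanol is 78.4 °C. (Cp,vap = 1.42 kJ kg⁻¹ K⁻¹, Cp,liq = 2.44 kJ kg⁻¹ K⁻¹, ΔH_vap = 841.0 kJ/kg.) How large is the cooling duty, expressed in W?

Q_c = 495000 W

vapour 140→78.4 °C: -87.472 kJ/kg
condensation at 78.4 °C: -841 kJ/kg
liquid 78.4→37.9 °C: -98.82 kJ/kg
Δh = -87.472 + -841 + -98.82 = -1027.3 kJ/kg
Q = ṁ·Δh = 1736 kg/h × -1027.3 kJ/kg = -1.7834e+06 kJ/h
|Q| = 495.38 kW = 495380 W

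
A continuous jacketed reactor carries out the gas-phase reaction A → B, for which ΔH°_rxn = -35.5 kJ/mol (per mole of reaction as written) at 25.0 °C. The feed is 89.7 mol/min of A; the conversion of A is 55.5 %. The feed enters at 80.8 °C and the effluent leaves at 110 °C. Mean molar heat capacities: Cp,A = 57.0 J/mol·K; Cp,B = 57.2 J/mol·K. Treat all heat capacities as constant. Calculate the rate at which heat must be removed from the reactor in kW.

Extent of reaction ξ = 0.555 × 89.7 = 49.784 mol/min
Reaction term: ξ·ΔH°_rxn = 49.784 × -35.5 = -1767.3 kJ/min
Sensible, feed 80.8→25 °C: -285.3 kJ/min
Outlet flows (mol/min): A 39.916, B 49.784
Sensible, products 25→110 °C: 435.44 kJ/min
Q = ΔH = -1617.2 kJ/min = -26.953 kW
Heat removed = 26.953 kW

Q_out = 27.0 kW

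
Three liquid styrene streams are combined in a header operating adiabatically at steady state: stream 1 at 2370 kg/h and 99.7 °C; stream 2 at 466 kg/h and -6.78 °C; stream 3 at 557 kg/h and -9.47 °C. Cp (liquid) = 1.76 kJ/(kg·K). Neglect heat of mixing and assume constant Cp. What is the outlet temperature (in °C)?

Adiabatic, steady state ⇒ Σ ṁᵢCp,ᵢ(T_out − Tᵢ) = 0
Σ ṁᵢCp,ᵢTᵢ = 2370×1.76×99.7 + 466×1.76×-6.78 + 557×1.76×-9.47 = 401020
Σ ṁᵢCp,ᵢ = 2370×1.76 + 466×1.76 + 557×1.76 = 5971.7
T_out = 401020 / 5971.7 = 67.154 °C

T_out = 67.2 °C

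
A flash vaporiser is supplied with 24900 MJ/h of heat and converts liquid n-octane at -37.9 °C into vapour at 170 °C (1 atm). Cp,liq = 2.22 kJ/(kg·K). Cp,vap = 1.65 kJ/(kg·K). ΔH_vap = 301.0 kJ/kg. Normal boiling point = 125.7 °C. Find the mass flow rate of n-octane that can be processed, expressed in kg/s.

ṁ = 9.38 kg/s

Δh = 2.22×(125.7−-37.9) + 301.0 + 1.65×(170−125.7) = 737.29 kJ/kg
Q = 24900 MJ/h = 6916.7 kJ/s = 6916.7 kJ/s
ṁ = Q/Δh = 6916.7 / 737.29 = 9.3812 kg/s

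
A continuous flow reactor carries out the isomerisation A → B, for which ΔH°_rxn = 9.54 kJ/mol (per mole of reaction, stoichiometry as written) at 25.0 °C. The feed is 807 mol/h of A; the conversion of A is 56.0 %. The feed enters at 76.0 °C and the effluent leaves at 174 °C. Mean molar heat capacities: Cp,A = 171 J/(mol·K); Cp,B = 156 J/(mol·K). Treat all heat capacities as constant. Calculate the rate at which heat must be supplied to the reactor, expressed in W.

Extent of reaction ξ = 0.560 × 807 = 451.92 mol/h
Reaction term: ξ·ΔH°_rxn = 451.92 × 9.54 = 4311.3 kJ/h
Sensible, feed 76.0→25 °C: -7037.8 kJ/h
Outlet flows (mol/h): A 355.08, B 451.92
Sensible, products 25→174 °C: 19552 kJ/h
Q = ΔH = 16825 kJ/h = 4.6736 kW
Heat supplied = 4673.6 W

Q_in = 4670 W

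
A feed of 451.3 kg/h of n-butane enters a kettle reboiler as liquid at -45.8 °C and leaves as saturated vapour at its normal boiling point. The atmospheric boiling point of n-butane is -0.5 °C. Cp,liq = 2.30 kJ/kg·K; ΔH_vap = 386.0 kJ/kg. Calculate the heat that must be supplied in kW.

Q = 61.5 kW

liquid -45.8→-0.5 °C: 104.19 kJ/kg
vaporisation at -0.5 °C: 386 kJ/kg
Δh = 104.19 + 386 = 490.19 kJ/kg
Q = ṁ·Δh = 451.3 kg/h × 490.19 kJ/kg = 221220 kJ/h
|Q| = 61.451 kW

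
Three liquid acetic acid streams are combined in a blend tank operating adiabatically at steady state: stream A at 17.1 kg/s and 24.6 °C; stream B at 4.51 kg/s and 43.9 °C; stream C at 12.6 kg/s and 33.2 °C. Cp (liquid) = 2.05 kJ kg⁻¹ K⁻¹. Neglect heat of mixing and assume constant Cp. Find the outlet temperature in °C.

Energy balance with Q = 0: Σ ṁᵢCp,ᵢ(T_out − Tᵢ) = 0
T_out = Σ ṁᵢCp,ᵢTᵢ / Σ ṁᵢCp,ᵢ
      = 2125.8 / 70.13 = 30.312 °C

T_out = 30.3 °C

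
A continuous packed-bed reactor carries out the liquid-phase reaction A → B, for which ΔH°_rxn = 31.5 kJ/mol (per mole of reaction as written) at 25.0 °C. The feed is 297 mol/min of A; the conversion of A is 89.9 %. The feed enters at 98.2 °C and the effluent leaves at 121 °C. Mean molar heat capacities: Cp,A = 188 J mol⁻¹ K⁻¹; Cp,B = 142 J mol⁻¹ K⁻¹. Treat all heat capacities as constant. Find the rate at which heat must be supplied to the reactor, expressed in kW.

Q_in = 142 kW

Extent of reaction ξ = 0.899 × 297 = 267 mol/min
Reaction term: ξ·ΔH°_rxn = 267 × 31.5 = 8410.6 kJ/min
Sensible, feed 98.2→25 °C: -4087.2 kJ/min
Outlet flows (mol/min): A 29.997, B 267
Sensible, products 25→121 °C: 4181.2 kJ/min
Q = ΔH = 8504.6 kJ/min = 141.74 kW
Heat supplied = 141.74 kW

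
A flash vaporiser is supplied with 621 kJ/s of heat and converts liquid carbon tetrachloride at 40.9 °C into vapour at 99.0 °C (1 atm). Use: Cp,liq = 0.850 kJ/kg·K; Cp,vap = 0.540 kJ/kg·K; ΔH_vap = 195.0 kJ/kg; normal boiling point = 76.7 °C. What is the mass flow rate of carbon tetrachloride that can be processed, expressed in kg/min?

Δh = 0.850×(76.7−40.9) + 195.0 + 0.540×(99.0−76.7) = 237.47 kJ/kg
Q = 621 kJ/s = 621 kJ/s = 37260 kJ/min
ṁ = Q/Δh = 37260 / 237.47 = 156.9 kg/min

ṁ = 157 kg/min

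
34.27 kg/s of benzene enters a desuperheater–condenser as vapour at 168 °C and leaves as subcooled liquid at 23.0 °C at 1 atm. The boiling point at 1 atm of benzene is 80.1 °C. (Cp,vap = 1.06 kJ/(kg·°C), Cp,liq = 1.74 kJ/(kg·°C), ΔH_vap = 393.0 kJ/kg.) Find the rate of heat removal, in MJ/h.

vapour 168→80.1 °C: -93.174 kJ/kg
condensation at 80.1 °C: -393 kJ/kg
liquid 80.1→23.0 °C: -99.354 kJ/kg
Δh = -93.174 + -393 + -99.354 = -585.53 kJ/kg
Q = ṁ·Δh = 34.27 kg/s × -585.53 kJ/kg = -20066 kJ/s
|Q| = 20066 kW = 72238 MJ/h

Q_c = 72200 MJ/h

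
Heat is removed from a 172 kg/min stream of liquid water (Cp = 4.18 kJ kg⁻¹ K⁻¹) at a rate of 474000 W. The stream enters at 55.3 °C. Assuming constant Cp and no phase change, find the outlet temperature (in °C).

T_out = 15.7 °C

Q = 474000 W = 28440 kJ/min
ΔT = Q/(ṁ·Cp) = 28440/(172×4.18) = 39.557 K
T_out = 55.3 − 39.557 = 15.743 °C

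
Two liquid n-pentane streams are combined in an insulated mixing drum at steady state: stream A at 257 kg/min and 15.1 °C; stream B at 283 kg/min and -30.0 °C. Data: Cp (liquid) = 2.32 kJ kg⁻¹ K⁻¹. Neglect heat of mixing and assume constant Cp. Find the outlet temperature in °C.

No heat crosses the boundary, so H_out = H_in.
Σ ṁᵢCp,ᵢTᵢ = 257×2.32×15.1 + 283×2.32×-30.0 = -10694
Σ ṁᵢCp,ᵢ = 257×2.32 + 283×2.32 = 1252.8
T_out = -10694 / 1252.8 = -8.5357 °C

T_out = -8.54 °C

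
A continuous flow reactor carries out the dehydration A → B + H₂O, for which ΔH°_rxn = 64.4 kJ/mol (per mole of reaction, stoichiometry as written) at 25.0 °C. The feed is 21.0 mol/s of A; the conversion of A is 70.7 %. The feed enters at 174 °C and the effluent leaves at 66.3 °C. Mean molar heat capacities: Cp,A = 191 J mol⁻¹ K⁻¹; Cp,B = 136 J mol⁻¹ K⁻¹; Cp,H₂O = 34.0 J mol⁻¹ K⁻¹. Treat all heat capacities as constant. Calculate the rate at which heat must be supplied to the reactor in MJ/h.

Extent of reaction ξ = 0.707 × 21.0 = 14.847 mol/s
Reaction term: ξ·ΔH°_rxn = 14.847 × 64.4 = 956.15 kJ/s
Sensible, feed 174→25 °C: -597.64 kJ/s
Outlet flows (mol/s): A 6.153, B 14.847, H₂O 14.847
Sensible, products 25→66.3 °C: 152.78 kJ/s
Q = ΔH = 511.29 kJ/s = 511.29 kW
Heat supplied = 1840.6 MJ/h

Q_in = 1840 MJ/h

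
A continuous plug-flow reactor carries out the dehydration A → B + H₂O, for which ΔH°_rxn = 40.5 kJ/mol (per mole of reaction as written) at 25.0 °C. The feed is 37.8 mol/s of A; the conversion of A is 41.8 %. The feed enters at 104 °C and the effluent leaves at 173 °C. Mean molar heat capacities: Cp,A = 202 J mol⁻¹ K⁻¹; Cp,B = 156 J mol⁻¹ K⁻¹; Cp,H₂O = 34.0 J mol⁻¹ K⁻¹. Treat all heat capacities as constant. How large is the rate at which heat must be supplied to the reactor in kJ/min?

Q_in = 68300 kJ/min

Extent of reaction ξ = 0.418 × 37.8 = 15.8 mol/s
Reaction term: ξ·ΔH°_rxn = 15.8 × 40.5 = 639.92 kJ/s
Sensible, feed 104→25 °C: -603.21 kJ/s
Outlet flows (mol/s): A 22, B 15.8, H₂O 15.8
Sensible, products 25→173 °C: 1102 kJ/s
Q = ΔH = 1138.7 kJ/s = 1138.7 kW
Heat supplied = 68323 kJ/min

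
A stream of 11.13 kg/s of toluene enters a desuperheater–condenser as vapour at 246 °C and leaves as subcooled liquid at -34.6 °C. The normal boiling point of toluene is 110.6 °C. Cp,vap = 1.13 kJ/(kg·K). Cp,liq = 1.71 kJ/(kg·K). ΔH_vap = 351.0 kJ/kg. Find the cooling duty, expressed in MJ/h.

Q_c = 30100 MJ/h

vapour 246→110.6 °C: -153 kJ/kg
condensation at 110.6 °C: -351 kJ/kg
liquid 110.6→-34.6 °C: -248.29 kJ/kg
Δh = -153 + -351 + -248.29 = -752.29 kJ/kg
Q = ṁ·Δh = 11.13 kg/s × -752.29 kJ/kg = -8373 kJ/s
|Q| = 8373 kW = 30143 MJ/h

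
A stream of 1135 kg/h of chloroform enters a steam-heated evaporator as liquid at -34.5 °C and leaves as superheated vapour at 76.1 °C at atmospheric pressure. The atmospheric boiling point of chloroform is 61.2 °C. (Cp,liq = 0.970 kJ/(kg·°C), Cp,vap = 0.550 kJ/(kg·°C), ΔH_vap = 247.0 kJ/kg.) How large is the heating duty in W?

Q = 110000 W

liquid -34.5→61.2 °C: 92.829 kJ/kg
vaporisation at 61.2 °C: 247 kJ/kg
vapour 61.2→76.1 °C: 8.195 kJ/kg
Δh = 92.829 + 247 + 8.195 = 348.02 kJ/kg
Q = ṁ·Δh = 1135 kg/h × 348.02 kJ/kg = 395010 kJ/h
|Q| = 109.72 kW = 109720 W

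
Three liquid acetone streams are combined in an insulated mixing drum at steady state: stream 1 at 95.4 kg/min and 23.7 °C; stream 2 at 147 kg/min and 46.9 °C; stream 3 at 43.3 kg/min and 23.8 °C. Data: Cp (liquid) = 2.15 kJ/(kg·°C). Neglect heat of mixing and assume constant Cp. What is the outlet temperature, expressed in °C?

T_out = 35.7 °C

Energy balance with Q = 0: Σ ṁᵢCp,ᵢ(T_out − Tᵢ) = 0
T_out = Σ ṁᵢCp,ᵢTᵢ / Σ ṁᵢCp,ᵢ
      = 21900 / 614.25 = 35.652 °C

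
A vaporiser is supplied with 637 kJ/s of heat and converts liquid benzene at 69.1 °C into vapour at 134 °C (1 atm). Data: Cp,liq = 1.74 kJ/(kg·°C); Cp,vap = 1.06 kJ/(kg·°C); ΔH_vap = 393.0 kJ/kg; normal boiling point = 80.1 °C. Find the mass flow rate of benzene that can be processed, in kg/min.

ṁ = 81.4 kg/min

Δh = 1.74×(80.1−69.1) + 393.0 + 1.06×(134−80.1) = 469.27 kJ/kg
Q = 637 kJ/s = 637 kJ/s = 38220 kJ/min
ṁ = Q/Δh = 38220 / 469.27 = 81.445 kg/min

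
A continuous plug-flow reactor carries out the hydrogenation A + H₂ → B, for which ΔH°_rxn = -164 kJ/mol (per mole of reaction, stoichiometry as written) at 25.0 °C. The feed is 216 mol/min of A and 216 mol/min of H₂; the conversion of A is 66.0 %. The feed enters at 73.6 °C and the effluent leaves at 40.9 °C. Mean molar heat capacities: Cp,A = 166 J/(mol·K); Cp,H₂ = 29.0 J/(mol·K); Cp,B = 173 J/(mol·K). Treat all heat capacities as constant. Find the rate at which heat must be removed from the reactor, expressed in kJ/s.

Extent of reaction ξ = 0.660 × 216 = 142.56 mol/min
Reaction term: ξ·ΔH°_rxn = 142.56 × -164 = -23380 kJ/min
Sensible, feed 73.6→25 °C: -2047 kJ/min
Outlet flows (mol/min): A 73.44, H₂ 73.44, B 142.56
Sensible, products 25→40.9 °C: 619.84 kJ/min
Q = ΔH = -24807 kJ/min = -413.45 kW
Heat removed = 413.45 kJ/s

Q_out = 413 kJ/s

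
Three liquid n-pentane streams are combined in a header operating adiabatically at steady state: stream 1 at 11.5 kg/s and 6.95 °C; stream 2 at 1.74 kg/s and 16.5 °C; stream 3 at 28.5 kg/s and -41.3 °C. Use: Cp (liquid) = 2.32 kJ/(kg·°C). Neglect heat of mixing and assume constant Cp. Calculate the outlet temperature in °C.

Energy balance with Q = 0: Σ ṁᵢCp,ᵢ(T_out − Tᵢ) = 0
Σ ṁᵢCp,ᵢTᵢ = 11.5×2.32×6.95 + 1.74×2.32×16.5 + 28.5×2.32×-41.3 = -2478.7
Σ ṁᵢCp,ᵢ = 11.5×2.32 + 1.74×2.32 + 28.5×2.32 = 96.837
T_out = -2478.7 / 96.837 = -25.597 °C

T_out = -25.6 °C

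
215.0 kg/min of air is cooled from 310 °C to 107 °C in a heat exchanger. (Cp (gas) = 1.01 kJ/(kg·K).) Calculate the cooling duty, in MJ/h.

Q = ṁ·Cp·ΔT = 215.0 × 1.01 × (107 − 310) = -44081 kJ/min
Converting: 44081 / 60 s = 734.69 kW
Cooling duty = 2644.9 MJ/h

Q_c = 2640 MJ/h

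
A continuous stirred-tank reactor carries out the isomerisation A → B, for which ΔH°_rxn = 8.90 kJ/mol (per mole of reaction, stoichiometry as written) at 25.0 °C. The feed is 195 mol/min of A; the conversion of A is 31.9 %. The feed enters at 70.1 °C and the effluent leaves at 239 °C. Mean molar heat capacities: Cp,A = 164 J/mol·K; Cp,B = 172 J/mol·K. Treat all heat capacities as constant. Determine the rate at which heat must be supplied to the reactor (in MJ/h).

Q_in = 364 MJ/h

Extent of reaction ξ = 0.319 × 195 = 62.205 mol/min
Reaction term: ξ·ΔH°_rxn = 62.205 × 8.90 = 553.62 kJ/min
Sensible, feed 70.1→25 °C: -1442.3 kJ/min
Outlet flows (mol/min): A 132.8, B 62.205
Sensible, products 25→239 °C: 6950.2 kJ/min
Q = ΔH = 6061.5 kJ/min = 101.03 kW
Heat supplied = 363.69 MJ/h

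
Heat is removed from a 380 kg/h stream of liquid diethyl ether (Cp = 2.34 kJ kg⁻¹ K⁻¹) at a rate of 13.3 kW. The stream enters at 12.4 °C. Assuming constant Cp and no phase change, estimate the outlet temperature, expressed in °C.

T_out = -41.4 °C

Q = 13.3 kW = 47880 kJ/h
ΔT = Q/(ṁ·Cp) = 47880/(380×2.34) = 53.846 K
T_out = 12.4 − 53.846 = -41.446 °C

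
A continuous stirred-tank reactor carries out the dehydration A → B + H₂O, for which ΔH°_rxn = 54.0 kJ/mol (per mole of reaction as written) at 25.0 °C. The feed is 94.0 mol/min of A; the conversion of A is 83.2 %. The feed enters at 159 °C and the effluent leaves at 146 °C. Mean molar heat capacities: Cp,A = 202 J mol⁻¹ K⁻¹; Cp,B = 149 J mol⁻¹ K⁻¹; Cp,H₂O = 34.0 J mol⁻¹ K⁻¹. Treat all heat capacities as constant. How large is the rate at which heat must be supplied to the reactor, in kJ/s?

Q_in = 63.3 kJ/s

Extent of reaction ξ = 0.832 × 94.0 = 78.208 mol/min
Reaction term: ξ·ΔH°_rxn = 78.208 × 54.0 = 4223.2 kJ/min
Sensible, feed 159→25 °C: -2544.4 kJ/min
Outlet flows (mol/min): A 15.792, B 78.208, H₂O 78.208
Sensible, products 25→146 °C: 2117.7 kJ/min
Q = ΔH = 3796.6 kJ/min = 63.276 kW
Heat supplied = 63.276 kJ/s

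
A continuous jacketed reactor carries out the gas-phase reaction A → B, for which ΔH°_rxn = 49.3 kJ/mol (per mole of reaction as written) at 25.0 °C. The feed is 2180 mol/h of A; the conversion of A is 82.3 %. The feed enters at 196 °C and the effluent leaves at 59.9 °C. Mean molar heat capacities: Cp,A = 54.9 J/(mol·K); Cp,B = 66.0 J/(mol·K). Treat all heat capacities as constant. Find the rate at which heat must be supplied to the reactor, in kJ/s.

Q_in = 20.2 kJ/s

Extent of reaction ξ = 0.823 × 2180 = 1794.1 mol/h
Reaction term: ξ·ΔH°_rxn = 1794.1 × 49.3 = 88451 kJ/h
Sensible, feed 196→25 °C: -20466 kJ/h
Outlet flows (mol/h): A 385.86, B 1794.1
Sensible, products 25→59.9 °C: 4871.9 kJ/h
Q = ΔH = 72857 kJ/h = 20.238 kW
Heat supplied = 20.238 kJ/s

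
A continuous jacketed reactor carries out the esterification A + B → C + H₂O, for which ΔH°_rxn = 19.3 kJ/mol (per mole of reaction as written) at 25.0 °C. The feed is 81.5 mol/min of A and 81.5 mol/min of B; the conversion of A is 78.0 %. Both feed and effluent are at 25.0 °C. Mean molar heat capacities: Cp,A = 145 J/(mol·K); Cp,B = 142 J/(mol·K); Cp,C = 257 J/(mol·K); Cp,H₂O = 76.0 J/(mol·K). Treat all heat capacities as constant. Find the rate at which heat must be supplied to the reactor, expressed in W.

Q_in = 20400 W

Extent of reaction ξ = 0.780 × 81.5 = 63.57 mol/min
Reaction term: ξ·ΔH°_rxn = 63.57 × 19.3 = 1226.9 kJ/min
Q = ΔH = 1226.9 kJ/min = 20.448 kW
Heat supplied = 20448 W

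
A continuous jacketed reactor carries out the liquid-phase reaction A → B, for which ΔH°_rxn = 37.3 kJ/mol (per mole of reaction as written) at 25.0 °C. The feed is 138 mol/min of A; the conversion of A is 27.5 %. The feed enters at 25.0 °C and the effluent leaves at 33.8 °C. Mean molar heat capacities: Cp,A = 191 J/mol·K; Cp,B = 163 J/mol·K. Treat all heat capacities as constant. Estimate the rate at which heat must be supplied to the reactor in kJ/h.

Q_in = 98300 kJ/h

Extent of reaction ξ = 0.275 × 138 = 37.95 mol/min
Reaction term: ξ·ΔH°_rxn = 37.95 × 37.3 = 1415.5 kJ/min
Sensible, feed 25.0→25 °C: 0 kJ/min
Outlet flows (mol/min): A 100.05, B 37.95
Sensible, products 25→33.8 °C: 222.6 kJ/min
Q = ΔH = 1638.1 kJ/min = 27.302 kW
Heat supplied = 98288 kJ/h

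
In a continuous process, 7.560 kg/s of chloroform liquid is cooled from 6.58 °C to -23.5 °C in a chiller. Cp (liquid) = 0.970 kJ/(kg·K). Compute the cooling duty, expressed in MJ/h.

Q_c = 794 MJ/h

Q = ṁ·Cp·ΔT = 7.560 × 0.970 × (-23.5 − 6.58) = -220.58 kJ/s
Cooling duty = 794.1 MJ/h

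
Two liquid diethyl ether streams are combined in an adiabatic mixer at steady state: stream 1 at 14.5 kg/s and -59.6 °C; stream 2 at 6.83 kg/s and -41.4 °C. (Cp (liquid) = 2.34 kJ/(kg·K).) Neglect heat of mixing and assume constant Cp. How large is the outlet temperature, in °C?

T_out = -53.8 °C

Energy balance with Q = 0: Σ ṁᵢCp,ᵢ(T_out − Tᵢ) = 0
Σ ṁᵢCp,ᵢTᵢ = 14.5×2.34×-59.6 + 6.83×2.34×-41.4 = -2683.9
Σ ṁᵢCp,ᵢ = 14.5×2.34 + 6.83×2.34 = 49.912
T_out = -2683.9 / 49.912 = -53.772 °C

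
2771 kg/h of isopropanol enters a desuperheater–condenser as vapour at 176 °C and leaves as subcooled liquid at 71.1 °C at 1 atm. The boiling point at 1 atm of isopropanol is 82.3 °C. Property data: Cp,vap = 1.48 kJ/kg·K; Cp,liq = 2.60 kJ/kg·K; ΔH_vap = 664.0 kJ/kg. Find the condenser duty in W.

Q_c = 640000 W

vapour 176→82.3 °C: -138.68 kJ/kg
condensation at 82.3 °C: -664 kJ/kg
liquid 82.3→71.1 °C: -29.12 kJ/kg
Δh = -138.68 + -664 + -29.12 = -831.8 kJ/kg
Q = ṁ·Δh = 2771 kg/h × -831.8 kJ/kg = -2.3049e+06 kJ/h
|Q| = 640.25 kW = 640250 W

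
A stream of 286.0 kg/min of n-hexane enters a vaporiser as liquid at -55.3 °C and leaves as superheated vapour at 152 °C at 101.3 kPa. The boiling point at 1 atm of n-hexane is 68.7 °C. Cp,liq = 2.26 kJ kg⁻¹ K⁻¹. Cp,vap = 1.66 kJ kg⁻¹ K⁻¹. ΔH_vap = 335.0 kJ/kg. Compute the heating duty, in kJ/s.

liquid -55.3→68.7 °C: 280.24 kJ/kg
vaporisation at 68.7 °C: 335 kJ/kg
vapour 68.7→152 °C: 138.28 kJ/kg
Δh = 280.24 + 335 + 138.28 = 753.52 kJ/kg
Q = ṁ·Δh = 286.0 kg/min × 753.52 kJ/kg = 215510 kJ/min
|Q| = 3591.8 kW

Q = 3590 kJ/s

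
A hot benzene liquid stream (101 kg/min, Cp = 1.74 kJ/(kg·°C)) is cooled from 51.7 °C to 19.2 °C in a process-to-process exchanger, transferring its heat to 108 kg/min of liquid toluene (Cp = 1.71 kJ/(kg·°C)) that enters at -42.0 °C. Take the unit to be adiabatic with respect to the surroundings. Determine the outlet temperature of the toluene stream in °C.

T_c,out = -11.1 °C

Heat released by hot stream: Q = 101 × 1.74 × (51.7 − 19.2) = 5711.6 kJ/min
Energy balance on cold side (adiabatic exchanger): Q = ṁ_c·Cp_c·(T_c,out − T_c,in)
T_c,out = -42.0 + 5711.6/(108 × 1.71) = -11.073 °C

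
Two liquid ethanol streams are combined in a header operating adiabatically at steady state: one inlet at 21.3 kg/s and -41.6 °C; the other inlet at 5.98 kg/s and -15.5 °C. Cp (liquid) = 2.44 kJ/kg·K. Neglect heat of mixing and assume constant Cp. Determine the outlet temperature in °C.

T_out = -35.9 °C

Energy balance with Q = 0: Σ ṁᵢCp,ᵢ(T_out − Tᵢ) = 0
T_out = Σ ṁᵢCp,ᵢTᵢ / Σ ṁᵢCp,ᵢ
      = -2388.2 / 66.563 = -35.879 °C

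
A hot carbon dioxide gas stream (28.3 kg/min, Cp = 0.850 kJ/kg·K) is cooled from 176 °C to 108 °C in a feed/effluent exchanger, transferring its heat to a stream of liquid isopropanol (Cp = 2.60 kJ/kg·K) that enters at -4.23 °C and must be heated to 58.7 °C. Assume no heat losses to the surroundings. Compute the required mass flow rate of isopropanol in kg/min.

Heat released by hot stream: Q = 28.3 × 0.850 × (176 − 108) = 1635.7 kJ/min
Energy balance on cold side (adiabatic exchanger): Q = ṁ_c·Cp_c·(T_c,out − T_c,in)
ṁ_c = 1635.7 / [2.60 × (58.7 − -4.23)] = 9.9973 kg/min

ṁ_c = 10.0 kg/min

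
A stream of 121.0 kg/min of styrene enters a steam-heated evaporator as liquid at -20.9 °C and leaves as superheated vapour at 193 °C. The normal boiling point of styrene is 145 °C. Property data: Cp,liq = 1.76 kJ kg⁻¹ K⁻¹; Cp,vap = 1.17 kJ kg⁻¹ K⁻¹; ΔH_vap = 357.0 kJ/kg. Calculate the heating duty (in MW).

Q = 1.42 MW

liquid -20.9→145 °C: 291.98 kJ/kg
vaporisation at 145 °C: 357 kJ/kg
vapour 145→193 °C: 56.16 kJ/kg
Δh = 291.98 + 357 + 56.16 = 705.14 kJ/kg
Q = ṁ·Δh = 121.0 kg/min × 705.14 kJ/kg = 85322 kJ/min
|Q| = 1422 kW = 1.422 MW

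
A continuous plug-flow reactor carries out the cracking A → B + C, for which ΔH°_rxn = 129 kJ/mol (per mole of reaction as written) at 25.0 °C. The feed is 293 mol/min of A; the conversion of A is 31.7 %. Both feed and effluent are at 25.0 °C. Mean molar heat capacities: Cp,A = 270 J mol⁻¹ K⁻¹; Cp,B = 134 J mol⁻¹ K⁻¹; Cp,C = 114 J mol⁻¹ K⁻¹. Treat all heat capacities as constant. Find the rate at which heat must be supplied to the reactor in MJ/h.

Q_in = 719 MJ/h

Extent of reaction ξ = 0.317 × 293 = 92.881 mol/min
Reaction term: ξ·ΔH°_rxn = 92.881 × 129 = 11982 kJ/min
Q = ΔH = 11982 kJ/min = 199.69 kW
Heat supplied = 718.9 MJ/h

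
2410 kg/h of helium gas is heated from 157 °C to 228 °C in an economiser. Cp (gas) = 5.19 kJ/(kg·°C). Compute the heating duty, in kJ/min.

Q = ṁ·Cp·ΔT = 2410 × 5.19 × (228 − 157) = 888060 kJ/h
Converting: 888060 / 3600 s = 246.68 kW
Heating duty = 14801 kJ/min

Q = 14800 kJ/min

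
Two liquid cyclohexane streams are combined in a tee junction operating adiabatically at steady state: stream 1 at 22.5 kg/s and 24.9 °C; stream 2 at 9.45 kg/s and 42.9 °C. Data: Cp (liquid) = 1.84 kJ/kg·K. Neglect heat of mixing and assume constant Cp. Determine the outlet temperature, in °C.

Adiabatic, steady state ⇒ Σ ṁᵢCp,ᵢ(T_out − Tᵢ) = 0
T_out = Σ ṁᵢCp,ᵢTᵢ / Σ ṁᵢCp,ᵢ
      = 1776.8 / 58.788 = 30.224 °C

T_out = 30.2 °C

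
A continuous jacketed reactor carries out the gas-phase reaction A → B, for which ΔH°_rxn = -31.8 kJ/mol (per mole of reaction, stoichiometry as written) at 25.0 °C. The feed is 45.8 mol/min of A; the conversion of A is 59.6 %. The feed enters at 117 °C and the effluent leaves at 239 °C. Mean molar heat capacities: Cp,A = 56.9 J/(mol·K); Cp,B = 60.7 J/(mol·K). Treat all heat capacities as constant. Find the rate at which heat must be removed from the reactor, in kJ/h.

Extent of reaction ξ = 0.596 × 45.8 = 27.297 mol/min
Reaction term: ξ·ΔH°_rxn = 27.297 × -31.8 = -868.04 kJ/min
Sensible, feed 117→25 °C: -239.75 kJ/min
Outlet flows (mol/min): A 18.503, B 27.297
Sensible, products 25→239 °C: 579.89 kJ/min
Q = ΔH = -527.91 kJ/min = -8.7984 kW
Heat removed = 31674 kJ/h

Q_out = 31700 kJ/h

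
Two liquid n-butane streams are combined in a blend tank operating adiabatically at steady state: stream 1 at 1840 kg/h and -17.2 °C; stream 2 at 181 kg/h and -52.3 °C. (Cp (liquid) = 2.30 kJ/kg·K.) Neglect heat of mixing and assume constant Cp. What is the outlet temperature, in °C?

T_out = -20.3 °C

Energy balance with Q = 0: Σ ṁᵢCp,ᵢ(T_out − Tᵢ) = 0
Σ ṁᵢCp,ᵢTᵢ = 1840×2.30×-17.2 + 181×2.30×-52.3 = -94563
Σ ṁᵢCp,ᵢ = 1840×2.30 + 181×2.30 = 4648.3
T_out = -94563 / 4648.3 = -20.344 °C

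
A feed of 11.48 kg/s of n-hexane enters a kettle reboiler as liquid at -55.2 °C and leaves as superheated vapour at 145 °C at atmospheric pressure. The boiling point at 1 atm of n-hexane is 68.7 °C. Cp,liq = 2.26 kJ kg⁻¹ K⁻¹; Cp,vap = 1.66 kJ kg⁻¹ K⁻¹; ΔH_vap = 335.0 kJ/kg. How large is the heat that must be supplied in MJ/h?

liquid -55.2→68.7 °C: 280.01 kJ/kg
vaporisation at 68.7 °C: 335 kJ/kg
vapour 68.7→145 °C: 126.66 kJ/kg
Δh = 280.01 + 335 + 126.66 = 741.67 kJ/kg
Q = ṁ·Δh = 11.48 kg/s × 741.67 kJ/kg = 8514.4 kJ/s
|Q| = 8514.4 kW = 30652 MJ/h

Q = 30700 MJ/h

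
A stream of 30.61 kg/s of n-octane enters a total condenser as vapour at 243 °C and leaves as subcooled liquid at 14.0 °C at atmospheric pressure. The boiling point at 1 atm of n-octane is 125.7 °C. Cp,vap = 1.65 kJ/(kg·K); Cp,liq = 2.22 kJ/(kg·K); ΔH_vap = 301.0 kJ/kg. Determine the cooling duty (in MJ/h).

Q_c = 81800 MJ/h

vapour 243→125.7 °C: -193.54 kJ/kg
condensation at 125.7 °C: -301 kJ/kg
liquid 125.7→14.0 °C: -247.97 kJ/kg
Δh = -193.54 + -301 + -247.97 = -742.52 kJ/kg
Q = ṁ·Δh = 30.61 kg/s × -742.52 kJ/kg = -22729 kJ/s
|Q| = 22729 kW = 81823 MJ/h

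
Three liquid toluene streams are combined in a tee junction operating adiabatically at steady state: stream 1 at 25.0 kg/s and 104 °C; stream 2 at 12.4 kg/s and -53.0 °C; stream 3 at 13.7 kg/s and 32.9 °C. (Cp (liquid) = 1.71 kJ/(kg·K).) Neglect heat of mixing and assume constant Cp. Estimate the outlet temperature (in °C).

T_out = 46.8 °C

No heat crosses the boundary, so H_out = H_in.
Σ ṁᵢCp,ᵢTᵢ = 25.0×1.71×104 + 12.4×1.71×-53.0 + 13.7×1.71×32.9 = 4092.9
Σ ṁᵢCp,ᵢ = 25.0×1.71 + 12.4×1.71 + 13.7×1.71 = 87.381
T_out = 4092.9 / 87.381 = 46.84 °C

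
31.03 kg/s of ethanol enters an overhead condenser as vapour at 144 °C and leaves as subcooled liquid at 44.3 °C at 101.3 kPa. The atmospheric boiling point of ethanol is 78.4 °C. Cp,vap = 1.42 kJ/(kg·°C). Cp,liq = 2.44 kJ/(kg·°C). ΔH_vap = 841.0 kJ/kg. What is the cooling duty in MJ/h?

vapour 144→78.4 °C: -93.152 kJ/kg
condensation at 78.4 °C: -841 kJ/kg
liquid 78.4→44.3 °C: -83.204 kJ/kg
Δh = -93.152 + -841 + -83.204 = -1017.4 kJ/kg
Q = ṁ·Δh = 31.03 kg/s × -1017.4 kJ/kg = -31569 kJ/s
|Q| = 31569 kW = 113650 MJ/h

Q_c = 114000 MJ/h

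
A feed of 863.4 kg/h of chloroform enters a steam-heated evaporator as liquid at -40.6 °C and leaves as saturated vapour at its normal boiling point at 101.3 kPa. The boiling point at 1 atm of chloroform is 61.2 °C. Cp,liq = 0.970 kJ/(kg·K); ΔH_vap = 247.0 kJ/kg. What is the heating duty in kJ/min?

liquid -40.6→61.2 °C: 98.746 kJ/kg
vaporisation at 61.2 °C: 247 kJ/kg
Δh = 98.746 + 247 = 345.75 kJ/kg
Q = ṁ·Δh = 863.4 kg/h × 345.75 kJ/kg = 298520 kJ/h
|Q| = 82.921 kW = 4975.3 kJ/min

Q = 4980 kJ/min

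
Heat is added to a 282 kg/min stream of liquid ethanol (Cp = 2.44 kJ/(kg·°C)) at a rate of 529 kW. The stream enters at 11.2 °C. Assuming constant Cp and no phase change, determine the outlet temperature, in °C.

T_out = 57.3 °C

Q = 529 kW = 31740 kJ/min
ΔT = Q/(ṁ·Cp) = 31740/(282×2.44) = 46.128 K
T_out = 11.2 + 46.128 = 57.328 °C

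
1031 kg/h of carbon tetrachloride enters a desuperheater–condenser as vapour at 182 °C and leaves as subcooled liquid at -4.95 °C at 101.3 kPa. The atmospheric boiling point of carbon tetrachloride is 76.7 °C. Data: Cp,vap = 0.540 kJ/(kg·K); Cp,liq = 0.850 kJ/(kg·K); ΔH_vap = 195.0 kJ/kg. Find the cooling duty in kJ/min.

vapour 182→76.7 °C: -56.862 kJ/kg
condensation at 76.7 °C: -195 kJ/kg
liquid 76.7→-4.95 °C: -69.403 kJ/kg
Δh = -56.862 + -195 + -69.403 = -321.26 kJ/kg
Q = ṁ·Δh = 1031 kg/h × -321.26 kJ/kg = -331220 kJ/h
|Q| = 92.007 kW = 5520.4 kJ/min

Q_c = 5520 kJ/min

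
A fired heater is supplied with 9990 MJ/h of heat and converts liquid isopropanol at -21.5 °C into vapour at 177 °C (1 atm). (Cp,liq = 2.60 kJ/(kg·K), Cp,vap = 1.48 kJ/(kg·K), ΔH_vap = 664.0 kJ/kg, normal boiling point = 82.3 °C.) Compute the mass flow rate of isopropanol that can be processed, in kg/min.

ṁ = 155 kg/min

Δh = 2.60×(82.3−-21.5) + 664.0 + 1.48×(177−82.3) = 1074 kJ/kg
Q = 9990 MJ/h = 2775 kJ/s = 166500 kJ/min
ṁ = Q/Δh = 166500 / 1074 = 155.02 kg/min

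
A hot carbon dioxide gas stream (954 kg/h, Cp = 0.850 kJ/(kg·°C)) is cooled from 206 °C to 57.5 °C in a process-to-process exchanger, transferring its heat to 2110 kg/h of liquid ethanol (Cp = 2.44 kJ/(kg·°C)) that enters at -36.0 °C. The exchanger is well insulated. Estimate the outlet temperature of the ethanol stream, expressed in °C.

Heat released by hot stream: Q = 954 × 0.850 × (206 − 57.5) = 120420 kJ/h
Energy balance on cold side (adiabatic exchanger): Q = ṁ_c·Cp_c·(T_c,out − T_c,in)
T_c,out = -36.0 + 120420/(2110 × 2.44) = -12.61 °C

T_c,out = -12.6 °C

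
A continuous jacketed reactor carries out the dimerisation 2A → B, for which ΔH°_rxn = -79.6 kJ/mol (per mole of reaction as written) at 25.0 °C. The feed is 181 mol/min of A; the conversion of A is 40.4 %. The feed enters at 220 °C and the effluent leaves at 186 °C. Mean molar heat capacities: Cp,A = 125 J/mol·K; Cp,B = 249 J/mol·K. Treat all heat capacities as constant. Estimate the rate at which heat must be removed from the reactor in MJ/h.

Q_out = 221 MJ/h

Extent of reaction ξ = 0.404 × 181 / 2 = 36.562 mol/min
Reaction term: ξ·ΔH°_rxn = 36.562 × -79.6 = -2910.3 kJ/min
Sensible, feed 220→25 °C: -4411.9 kJ/min
Outlet flows (mol/min): A 107.88, B 36.562
Sensible, products 25→186 °C: 3636.7 kJ/min
Q = ΔH = -3685.5 kJ/min = -61.425 kW
Heat removed = 221.13 MJ/h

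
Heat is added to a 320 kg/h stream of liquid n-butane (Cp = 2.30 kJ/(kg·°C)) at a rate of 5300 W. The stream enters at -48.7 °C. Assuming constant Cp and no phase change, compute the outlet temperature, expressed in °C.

T_out = -22.8 °C

Q = 5300 W = 19080 kJ/h
ΔT = Q/(ṁ·Cp) = 19080/(320×2.30) = 25.924 K
T_out = -48.7 + 25.924 = -22.776 °C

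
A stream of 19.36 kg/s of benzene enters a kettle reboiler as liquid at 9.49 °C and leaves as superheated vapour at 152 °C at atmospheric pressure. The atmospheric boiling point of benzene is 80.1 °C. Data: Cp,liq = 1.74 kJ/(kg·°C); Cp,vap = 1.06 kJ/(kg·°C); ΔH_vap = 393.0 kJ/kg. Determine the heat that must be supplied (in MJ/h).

liquid 9.49→80.1 °C: 122.86 kJ/kg
vaporisation at 80.1 °C: 393 kJ/kg
vapour 80.1→152 °C: 76.214 kJ/kg
Δh = 122.86 + 393 + 76.214 = 592.08 kJ/kg
Q = ṁ·Δh = 19.36 kg/s × 592.08 kJ/kg = 11463 kJ/s
|Q| = 11463 kW = 41265 MJ/h

Q = 41300 MJ/h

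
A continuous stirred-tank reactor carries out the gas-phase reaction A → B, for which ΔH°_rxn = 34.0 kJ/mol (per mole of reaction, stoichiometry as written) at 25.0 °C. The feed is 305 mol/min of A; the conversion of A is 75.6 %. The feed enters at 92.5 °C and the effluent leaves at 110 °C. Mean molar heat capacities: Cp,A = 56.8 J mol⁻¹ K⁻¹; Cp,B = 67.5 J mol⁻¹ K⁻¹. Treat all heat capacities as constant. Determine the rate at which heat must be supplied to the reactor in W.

Extent of reaction ξ = 0.756 × 305 = 230.58 mol/min
Reaction term: ξ·ΔH°_rxn = 230.58 × 34.0 = 7839.7 kJ/min
Sensible, feed 92.5→25 °C: -1169.4 kJ/min
Outlet flows (mol/min): A 74.42, B 230.58
Sensible, products 25→110 °C: 1682.3 kJ/min
Q = ΔH = 8352.6 kJ/min = 139.21 kW
Heat supplied = 139210 W

Q_in = 139000 W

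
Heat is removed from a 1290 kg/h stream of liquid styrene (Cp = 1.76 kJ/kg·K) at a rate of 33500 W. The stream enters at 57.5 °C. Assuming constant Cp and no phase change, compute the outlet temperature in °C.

T_out = 4.38 °C

Q = 33500 W = 120600 kJ/h
ΔT = Q/(ṁ·Cp) = 120600/(1290×1.76) = 53.118 K
T_out = 57.5 − 53.118 = 4.3816 °C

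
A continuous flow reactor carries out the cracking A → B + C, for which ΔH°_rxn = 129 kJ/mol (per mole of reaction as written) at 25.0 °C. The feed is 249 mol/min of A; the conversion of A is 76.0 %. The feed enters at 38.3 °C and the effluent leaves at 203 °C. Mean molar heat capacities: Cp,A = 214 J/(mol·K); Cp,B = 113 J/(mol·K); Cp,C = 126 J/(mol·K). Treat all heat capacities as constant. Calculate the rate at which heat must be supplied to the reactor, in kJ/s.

Extent of reaction ξ = 0.760 × 249 = 189.24 mol/min
Reaction term: ξ·ΔH°_rxn = 189.24 × 129 = 24412 kJ/min
Sensible, feed 38.3→25 °C: -708.7 kJ/min
Outlet flows (mol/min): A 59.76, B 189.24, C 189.24
Sensible, products 25→203 °C: 10327 kJ/min
Q = ΔH = 34030 kJ/min = 567.17 kW
Heat supplied = 567.17 kJ/s

Q_in = 567 kJ/s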